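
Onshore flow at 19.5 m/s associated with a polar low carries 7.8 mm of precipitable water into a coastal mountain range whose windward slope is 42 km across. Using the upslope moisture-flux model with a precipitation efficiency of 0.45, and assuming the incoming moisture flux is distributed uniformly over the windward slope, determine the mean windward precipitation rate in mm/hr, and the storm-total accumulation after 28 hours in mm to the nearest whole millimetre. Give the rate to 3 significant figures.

R ≈ 5.87 mm/hr; total ≈ 164 mm

Incoming column moisture flux per unit ridge length: F = V × PW = 19.5 × 7.8 = 152.1 mm·m/s.
Spread over the 42 km slope with efficiency ε = 0.45: R = ε·F/W = 0.45 × 152.1 / 42000 m = 1.630e-03 mm/s.
R = 1.630e-03 × 3600 = 5.87 mm/hr.
Over 28 h: total = 5.87 × 28 = 164.36 ≈ 164 mm.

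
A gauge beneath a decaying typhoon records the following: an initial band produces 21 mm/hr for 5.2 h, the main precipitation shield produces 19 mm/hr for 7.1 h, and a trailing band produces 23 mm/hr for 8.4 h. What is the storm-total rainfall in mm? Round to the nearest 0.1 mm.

total ≈ 437.3 mm

Total = Σ Rᵢ Δtᵢ = 21 × 5.2 + 19 × 7.1 + 23 × 8.4
      = 109.2 + 134.9 + 193.2 = 437.3 mm.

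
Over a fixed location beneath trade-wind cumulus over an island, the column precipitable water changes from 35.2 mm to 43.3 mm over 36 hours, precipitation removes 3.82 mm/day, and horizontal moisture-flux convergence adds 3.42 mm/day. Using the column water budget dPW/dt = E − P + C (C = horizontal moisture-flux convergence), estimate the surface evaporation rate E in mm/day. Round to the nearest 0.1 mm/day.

E ≈ 5.8 mm/day

dPW/dt = (43.3 − 35.2) mm / (36/24 day) = +5.400 mm/day.
E = dPW/dt + P − C = (+5.400) + 3.82 − (3.42) = 5.8 mm/day.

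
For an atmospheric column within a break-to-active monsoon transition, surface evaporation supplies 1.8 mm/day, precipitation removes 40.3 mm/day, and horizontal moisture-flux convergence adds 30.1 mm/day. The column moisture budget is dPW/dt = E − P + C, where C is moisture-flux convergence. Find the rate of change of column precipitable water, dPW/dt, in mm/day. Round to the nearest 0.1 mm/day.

dPW/dt = E − P + C = 1.8 − 40.3 + (30.1) = -8.4 mm/day.

dPW/dt ≈ -8.4 mm/day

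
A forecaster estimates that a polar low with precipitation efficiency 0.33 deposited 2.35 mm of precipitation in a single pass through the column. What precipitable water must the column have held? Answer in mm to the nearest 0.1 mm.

PW ≈ 7.1 mm

PW = precipitation / ε = 2.35 / 0.33 = 7.1 mm.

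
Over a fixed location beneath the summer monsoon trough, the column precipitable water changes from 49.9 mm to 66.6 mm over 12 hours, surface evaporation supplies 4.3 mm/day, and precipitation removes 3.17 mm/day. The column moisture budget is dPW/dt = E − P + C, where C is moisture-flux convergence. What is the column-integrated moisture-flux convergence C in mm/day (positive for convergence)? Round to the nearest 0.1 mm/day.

dPW/dt = (66.6 − 49.9) mm / (12/24 day) = +33.400 mm/day.
C = dPW/dt − E + P = (+33.400) − 4.3 + 3.17 = 32.3 mm/day.

C ≈ 32.3 mm/day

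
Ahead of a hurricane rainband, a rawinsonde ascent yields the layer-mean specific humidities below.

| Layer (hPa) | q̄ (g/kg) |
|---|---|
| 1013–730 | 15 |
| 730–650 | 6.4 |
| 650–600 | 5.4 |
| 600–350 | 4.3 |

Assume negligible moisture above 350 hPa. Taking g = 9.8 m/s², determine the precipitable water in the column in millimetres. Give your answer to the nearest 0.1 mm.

PW ≈ 62.3 mm

Precipitable water is the column-integrated vapour mass per unit area: PW = (1/g) Σ q̄ Δp, with q in kg/kg and Δp in Pa (1 kg/m² of water = 1 mm).
Layer 1013–730 hPa: Δp = 283 hPa = 28300 Pa, q̄ = 0.015 kg/kg → 0.015 × 28300 / 9.8 = 43.32 mm
Layer 730–650 hPa: Δp = 80 hPa = 8000 Pa, q̄ = 0.0064 kg/kg → 0.0064 × 8000 / 9.8 = 5.22 mm
Layer 650–600 hPa: Δp = 50 hPa = 5000 Pa, q̄ = 0.0054 kg/kg → 0.0054 × 5000 / 9.8 = 2.76 mm
Layer 600–350 hPa: Δp = 250 hPa = 25000 Pa, q̄ = 0.0043 kg/kg → 0.0043 × 25000 / 9.8 = 10.97 mm
PW = 43.32 + 5.22 + 2.76 + 10.97 = 62.27 ≈ 62.3 mm.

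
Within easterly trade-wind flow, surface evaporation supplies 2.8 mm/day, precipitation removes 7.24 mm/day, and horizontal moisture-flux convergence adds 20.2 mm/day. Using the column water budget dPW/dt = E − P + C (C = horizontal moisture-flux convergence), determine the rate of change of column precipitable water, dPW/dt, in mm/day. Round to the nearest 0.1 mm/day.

dPW/dt ≈ 15.8 mm/day

dPW/dt = E − P + C = 2.8 − 7.24 + (20.2) = 15.8 mm/day.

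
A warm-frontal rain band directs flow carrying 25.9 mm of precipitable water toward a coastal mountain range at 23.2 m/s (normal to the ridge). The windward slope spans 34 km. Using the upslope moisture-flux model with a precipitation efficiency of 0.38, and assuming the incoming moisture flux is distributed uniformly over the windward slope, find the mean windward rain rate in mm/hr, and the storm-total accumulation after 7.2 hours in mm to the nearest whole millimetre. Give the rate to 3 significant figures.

R ≈ 24.2 mm/hr; total ≈ 174 mm

Incoming column moisture flux per unit ridge length: F = V × PW = 23.2 × 25.9 = 600.88 mm·m/s.
Spread over the 34 km slope with efficiency ε = 0.38: R = ε·F/W = 0.38 × 600.88 / 34000 m = 6.716e-03 mm/s.
R = 6.716e-03 × 3600 = 24.2 mm/hr.
Over 7.2 h: total = 24.2 × 7.2 = 174.24 ≈ 174 mm.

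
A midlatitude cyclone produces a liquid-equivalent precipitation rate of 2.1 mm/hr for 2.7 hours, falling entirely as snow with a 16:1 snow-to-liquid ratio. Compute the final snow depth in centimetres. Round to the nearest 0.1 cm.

Liquid-equivalent depth = 2.1 × 2.7 = 5.67 mm.
Snow depth = 5.67 mm × 16 = 90.72 mm = 9.1 cm.

snow depth ≈ 9.1 cm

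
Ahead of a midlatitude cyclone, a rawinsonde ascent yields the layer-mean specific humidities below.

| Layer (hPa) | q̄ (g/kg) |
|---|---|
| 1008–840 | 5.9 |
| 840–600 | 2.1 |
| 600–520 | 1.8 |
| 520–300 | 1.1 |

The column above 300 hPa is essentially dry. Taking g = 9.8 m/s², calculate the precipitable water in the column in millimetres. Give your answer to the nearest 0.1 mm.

Precipitable water is the column-integrated vapour mass per unit area: PW = (1/g) Σ q̄ Δp, with q in kg/kg and Δp in Pa (1 kg/m² of water = 1 mm).
Layer 1008–840 hPa: Δp = 168 hPa = 16800 Pa, q̄ = 0.0059 kg/kg → 0.0059 × 16800 / 9.8 = 10.11 mm
Layer 840–600 hPa: Δp = 240 hPa = 24000 Pa, q̄ = 0.0021 kg/kg → 0.0021 × 24000 / 9.8 = 5.14 mm
Layer 600–520 hPa: Δp = 80 hPa = 8000 Pa, q̄ = 0.0018 kg/kg → 0.0018 × 8000 / 9.8 = 1.47 mm
Layer 520–300 hPa: Δp = 220 hPa = 22000 Pa, q̄ = 0.0011 kg/kg → 0.0011 × 22000 / 9.8 = 2.47 mm
PW = 10.11 + 5.14 + 1.47 + 2.47 = 19.19 ≈ 19.2 mm.

PW ≈ 19.2 mm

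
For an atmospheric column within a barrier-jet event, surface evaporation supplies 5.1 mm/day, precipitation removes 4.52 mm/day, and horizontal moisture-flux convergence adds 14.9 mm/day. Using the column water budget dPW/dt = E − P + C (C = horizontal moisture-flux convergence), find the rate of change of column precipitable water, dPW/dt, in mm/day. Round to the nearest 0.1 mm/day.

dPW/dt = E − P + C = 5.1 − 4.52 + (14.9) = 15.5 mm/day.

dPW/dt ≈ 15.5 mm/day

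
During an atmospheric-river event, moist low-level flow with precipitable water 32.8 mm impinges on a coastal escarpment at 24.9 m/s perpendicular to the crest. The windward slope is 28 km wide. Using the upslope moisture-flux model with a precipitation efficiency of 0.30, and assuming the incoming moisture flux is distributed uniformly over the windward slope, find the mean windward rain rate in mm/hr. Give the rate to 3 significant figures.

R ≈ 31.5 mm/hr

Incoming column moisture flux per unit ridge length: F = V × PW = 24.9 × 32.8 = 816.72 mm·m/s.
Spread over the 28 km slope with efficiency ε = 0.30: R = ε·F/W = 0.30 × 816.72 / 28000 m = 8.751e-03 mm/s.
R = 8.751e-03 × 3600 = 31.5 mm/hr.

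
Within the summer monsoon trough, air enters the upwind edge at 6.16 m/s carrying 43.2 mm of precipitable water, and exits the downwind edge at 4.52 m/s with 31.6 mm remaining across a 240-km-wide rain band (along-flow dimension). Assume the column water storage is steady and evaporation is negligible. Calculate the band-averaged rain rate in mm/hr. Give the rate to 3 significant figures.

R ≈ 1.85 mm/hr

Column moisture flux per unit crosswind length is F = V × PW.
Inflow: F_in = 6.16 × 43.2 = 266.112 mm·m/s
Outflow: F_out = 4.52 × 31.6 = 142.832 mm·m/s
Steady-state rate R = (F_in − F_out)/L = (266.112 − 142.832) / 240000 m = 5.137e-04 mm/s.
R = 5.137e-04 × 3600 = 1.85 mm/hr.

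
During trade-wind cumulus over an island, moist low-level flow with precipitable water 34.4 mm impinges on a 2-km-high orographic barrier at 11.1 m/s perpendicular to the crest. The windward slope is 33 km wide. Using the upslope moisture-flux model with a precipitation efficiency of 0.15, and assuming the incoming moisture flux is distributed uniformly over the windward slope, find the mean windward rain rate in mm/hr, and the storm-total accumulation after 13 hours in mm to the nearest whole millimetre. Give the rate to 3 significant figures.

Incoming column moisture flux per unit ridge length: F = V × PW = 11.1 × 34.4 = 381.84 mm·m/s.
Spread over the 33 km slope with efficiency ε = 0.15: R = ε·F/W = 0.15 × 381.84 / 33000 m = 1.736e-03 mm/s.
R = 1.736e-03 × 3600 = 6.25 mm/hr.
Over 13 h: total = 6.25 × 13 = 81.25 ≈ 81 mm.

R ≈ 6.25 mm/hr; total ≈ 81 mm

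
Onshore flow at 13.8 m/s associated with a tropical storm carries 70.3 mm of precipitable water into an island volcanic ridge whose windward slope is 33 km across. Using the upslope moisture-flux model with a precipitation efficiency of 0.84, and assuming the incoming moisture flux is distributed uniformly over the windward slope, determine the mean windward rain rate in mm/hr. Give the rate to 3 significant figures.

R ≈ 88.9 mm/hr

Incoming column moisture flux per unit ridge length: F = V × PW = 13.8 × 70.3 = 970.14 mm·m/s.
Spread over the 33 km slope with efficiency ε = 0.84: R = ε·F/W = 0.84 × 970.14 / 33000 m = 2.469e-02 mm/s.
R = 2.469e-02 × 3600 = 88.9 mm/hr.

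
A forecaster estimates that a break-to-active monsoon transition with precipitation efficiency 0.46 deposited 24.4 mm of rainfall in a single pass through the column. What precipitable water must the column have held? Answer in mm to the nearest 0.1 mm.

PW = rainfall / ε = 24.4 / 0.46 = 53.0 mm.

PW ≈ 53.0 mm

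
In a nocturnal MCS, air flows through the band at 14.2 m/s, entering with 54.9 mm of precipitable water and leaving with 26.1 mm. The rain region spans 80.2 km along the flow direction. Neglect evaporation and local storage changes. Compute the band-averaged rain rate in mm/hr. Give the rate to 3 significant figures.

R ≈ 18.4 mm/hr

Column moisture flux per unit crosswind length is F = V × PW.
Inflow: F_in = 14.2 × 54.9 = 779.58 mm·m/s
Outflow: F_out = 14.2 × 26.1 = 370.62 mm·m/s
Steady-state rate R = (F_in − F_out)/L = (779.58 − 370.62) / 80200 m = 5.099e-03 mm/s.
R = 5.099e-03 × 3600 = 18.4 mm/hr.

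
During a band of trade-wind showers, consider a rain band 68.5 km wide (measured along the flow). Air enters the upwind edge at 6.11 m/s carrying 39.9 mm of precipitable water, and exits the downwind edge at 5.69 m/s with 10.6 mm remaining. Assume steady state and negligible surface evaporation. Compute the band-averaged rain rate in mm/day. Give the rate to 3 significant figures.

Column moisture flux per unit crosswind length is F = V × PW.
Inflow: F_in = 6.11 × 39.9 = 243.789 mm·m/s
Outflow: F_out = 5.69 × 10.6 = 60.314 mm·m/s
Steady-state rate R = (F_in − F_out)/L = (243.789 − 60.314) / 68500 m = 2.678e-03 mm/s.
R = 2.678e-03 × 3600 × 24 = 231 mm/day.

R ≈ 231 mm/day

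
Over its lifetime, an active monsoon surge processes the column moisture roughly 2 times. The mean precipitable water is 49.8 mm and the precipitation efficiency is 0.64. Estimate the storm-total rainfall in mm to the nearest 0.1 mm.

rainfall ≈ 63.7 mm

Each cycle deposits ε × PW = 0.64 × 49.8 = 31.872 mm.
Over 2 cycles: 2 × 31.872 = 63.7 mm.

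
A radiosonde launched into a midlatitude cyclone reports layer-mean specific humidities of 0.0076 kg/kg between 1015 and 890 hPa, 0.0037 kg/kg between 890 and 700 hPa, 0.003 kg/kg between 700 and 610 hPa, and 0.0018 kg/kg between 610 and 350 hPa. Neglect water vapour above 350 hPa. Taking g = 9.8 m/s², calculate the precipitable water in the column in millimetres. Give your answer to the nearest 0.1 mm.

Precipitable water is the column-integrated vapour mass per unit area: PW = (1/g) Σ q̄ Δp, with q in kg/kg and Δp in Pa (1 kg/m² of water = 1 mm).
Layer 1015–890 hPa: Δp = 125 hPa = 12500 Pa, q̄ = 0.0076 kg/kg → 0.0076 × 12500 / 9.8 = 9.69 mm
Layer 890–700 hPa: Δp = 190 hPa = 19000 Pa, q̄ = 0.0037 kg/kg → 0.0037 × 19000 / 9.8 = 7.17 mm
Layer 700–610 hPa: Δp = 90 hPa = 9000 Pa, q̄ = 0.003 kg/kg → 0.003 × 9000 / 9.8 = 2.76 mm
Layer 610–350 hPa: Δp = 260 hPa = 26000 Pa, q̄ = 0.0018 kg/kg → 0.0018 × 26000 / 9.8 = 4.78 mm
PW = 9.69 + 7.17 + 2.76 + 4.78 = 24.40 ≈ 24.4 mm.

PW ≈ 24.4 mm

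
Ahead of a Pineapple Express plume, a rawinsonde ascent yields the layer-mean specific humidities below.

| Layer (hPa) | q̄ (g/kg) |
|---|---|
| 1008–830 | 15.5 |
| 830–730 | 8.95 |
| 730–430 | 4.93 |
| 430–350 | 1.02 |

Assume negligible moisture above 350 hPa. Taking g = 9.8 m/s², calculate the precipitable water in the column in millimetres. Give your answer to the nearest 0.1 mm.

Precipitable water is the column-integrated vapour mass per unit area: PW = (1/g) Σ q̄ Δp, with q in kg/kg and Δp in Pa (1 kg/m² of water = 1 mm).
Layer 1008–830 hPa: Δp = 178 hPa = 17800 Pa, q̄ = 0.0155 kg/kg → 0.0155 × 17800 / 9.8 = 28.15 mm
Layer 830–730 hPa: Δp = 100 hPa = 10000 Pa, q̄ = 0.00895 kg/kg → 0.00895 × 10000 / 9.8 = 9.13 mm
Layer 730–430 hPa: Δp = 300 hPa = 30000 Pa, q̄ = 0.00493 kg/kg → 0.00493 × 30000 / 9.8 = 15.09 mm
Layer 430–350 hPa: Δp = 80 hPa = 8000 Pa, q̄ = 0.00102 kg/kg → 0.00102 × 8000 / 9.8 = 0.83 mm
PW = 28.15 + 9.13 + 15.09 + 0.83 = 53.20 ≈ 53.2 mm.

PW ≈ 53.2 mm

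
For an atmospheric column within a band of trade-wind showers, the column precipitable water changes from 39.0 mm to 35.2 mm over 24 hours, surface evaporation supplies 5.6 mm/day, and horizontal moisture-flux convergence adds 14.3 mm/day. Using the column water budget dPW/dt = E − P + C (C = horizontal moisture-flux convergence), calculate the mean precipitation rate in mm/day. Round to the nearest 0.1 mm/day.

dPW/dt = (35.2 − 39.0) mm / (24/24 day) = -3.800 mm/day.
P = E + C − dPW/dt = 5.6 + (14.3) − (-3.800) = 23.7 mm/day.

P ≈ 23.7 mm/day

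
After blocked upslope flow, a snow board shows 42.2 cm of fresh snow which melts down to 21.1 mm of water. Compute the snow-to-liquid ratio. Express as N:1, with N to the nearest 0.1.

Ratio = snow depth / SWE = 422 mm / 21.1 mm = 20.0, i.e. 20.0:1.

ratio ≈ 20.0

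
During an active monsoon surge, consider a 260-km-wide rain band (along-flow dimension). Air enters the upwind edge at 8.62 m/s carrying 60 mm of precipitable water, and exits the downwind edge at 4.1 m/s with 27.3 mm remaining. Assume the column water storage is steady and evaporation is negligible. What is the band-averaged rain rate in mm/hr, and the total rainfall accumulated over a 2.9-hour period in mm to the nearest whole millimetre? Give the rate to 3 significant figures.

Column moisture flux per unit crosswind length is F = V × PW.
Inflow: F_in = 8.62 × 60 = 517.2 mm·m/s
Outflow: F_out = 4.1 × 27.3 = 111.93 mm·m/s
Steady-state rate R = (F_in − F_out)/L = (517.2 − 111.93) / 260000 m = 1.559e-03 mm/s.
R = 1.559e-03 × 3600 = 5.61 mm/hr.
Over 2.9 h: total = 5.61 × 2.9 = 16.269 ≈ 16 mm.

R ≈ 5.61 mm/hr; total ≈ 16 mm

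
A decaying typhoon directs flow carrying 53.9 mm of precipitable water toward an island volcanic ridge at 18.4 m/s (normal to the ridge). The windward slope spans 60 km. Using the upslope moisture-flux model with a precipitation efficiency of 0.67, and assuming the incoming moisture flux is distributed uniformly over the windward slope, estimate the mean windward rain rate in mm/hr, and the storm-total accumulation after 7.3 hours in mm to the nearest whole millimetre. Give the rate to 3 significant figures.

R ≈ 39.9 mm/hr; total ≈ 291 mm

Incoming column moisture flux per unit ridge length: F = V × PW = 18.4 × 53.9 = 991.76 mm·m/s.
Spread over the 60 km slope with efficiency ε = 0.67: R = ε·F/W = 0.67 × 991.76 / 60000 m = 1.107e-02 mm/s.
R = 1.107e-02 × 3600 = 39.9 mm/hr.
Over 7.3 h: total = 39.9 × 7.3 = 291.27 ≈ 291 mm.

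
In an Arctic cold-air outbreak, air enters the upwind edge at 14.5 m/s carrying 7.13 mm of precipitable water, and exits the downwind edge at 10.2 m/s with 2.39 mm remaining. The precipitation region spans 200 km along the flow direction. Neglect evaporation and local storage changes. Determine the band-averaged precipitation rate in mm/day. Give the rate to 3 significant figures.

R ≈ 34.1 mm/day

Column moisture flux per unit crosswind length is F = V × PW.
Inflow: F_in = 14.5 × 7.13 = 103.385 mm·m/s
Outflow: F_out = 10.2 × 2.39 = 24.378 mm·m/s
Steady-state rate R = (F_in − F_out)/L = (103.385 − 24.378) / 200000 m = 3.950e-04 mm/s.
R = 3.950e-04 × 3600 × 24 = 34.1 mm/day.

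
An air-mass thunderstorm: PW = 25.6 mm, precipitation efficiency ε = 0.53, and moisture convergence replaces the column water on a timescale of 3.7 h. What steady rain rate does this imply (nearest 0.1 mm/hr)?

R ≈ 3.7 mm/hr

Each overturning extracts ε × PW = 0.53 × 25.6 = 13.568 mm.
Rate = ε·PW / τ = 13.568 / 3.7 h = 3.7 mm/hr.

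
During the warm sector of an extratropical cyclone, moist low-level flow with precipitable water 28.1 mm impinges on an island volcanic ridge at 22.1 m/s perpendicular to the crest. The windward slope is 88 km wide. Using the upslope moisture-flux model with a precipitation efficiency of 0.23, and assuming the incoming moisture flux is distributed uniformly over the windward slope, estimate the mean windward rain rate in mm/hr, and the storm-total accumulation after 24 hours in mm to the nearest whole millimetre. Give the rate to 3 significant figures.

Incoming column moisture flux per unit ridge length: F = V × PW = 22.1 × 28.1 = 621.01 mm·m/s.
Spread over the 88 km slope with efficiency ε = 0.23: R = ε·F/W = 0.23 × 621.01 / 88000 m = 1.623e-03 mm/s.
R = 1.623e-03 × 3600 = 5.84 mm/hr.
Over 24 h: total = 5.84 × 24 = 140.16 ≈ 140 mm.

R ≈ 5.84 mm/hr; total ≈ 140 mm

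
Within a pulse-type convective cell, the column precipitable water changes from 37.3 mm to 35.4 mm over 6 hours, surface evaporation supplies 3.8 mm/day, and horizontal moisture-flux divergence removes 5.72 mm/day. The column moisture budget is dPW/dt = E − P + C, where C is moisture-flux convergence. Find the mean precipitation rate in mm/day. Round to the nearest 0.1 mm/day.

P ≈ 5.7 mm/day

dPW/dt = (35.4 − 37.3) mm / (6/24 day) = -7.600 mm/day.
P = E + C − dPW/dt = 3.8 + (-5.72) − (-7.600) = 5.7 mm/day.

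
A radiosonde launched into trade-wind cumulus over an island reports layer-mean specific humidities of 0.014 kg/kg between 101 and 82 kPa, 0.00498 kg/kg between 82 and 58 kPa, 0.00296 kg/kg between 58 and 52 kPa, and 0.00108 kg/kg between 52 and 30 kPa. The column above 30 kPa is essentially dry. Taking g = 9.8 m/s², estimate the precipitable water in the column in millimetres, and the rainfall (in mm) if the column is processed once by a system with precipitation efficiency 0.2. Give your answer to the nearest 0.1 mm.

PW ≈ 43.6 mm; rainfall ≈ 8.7 mm

Precipitable water is the column-integrated vapour mass per unit area: PW = (1/g) Σ q̄ Δp, with q in kg/kg and Δp in Pa (1 kg/m² of water = 1 mm).
Layer 101–82 kPa: Δp = 190 hPa = 19000 Pa, q̄ = 0.014 kg/kg → 0.014 × 19000 / 9.8 = 27.14 mm
Layer 82–58 kPa: Δp = 240 hPa = 24000 Pa, q̄ = 0.00498 kg/kg → 0.00498 × 24000 / 9.8 = 12.20 mm
Layer 58–52 kPa: Δp = 60 hPa = 6000 Pa, q̄ = 0.00296 kg/kg → 0.00296 × 6000 / 9.8 = 1.81 mm
Layer 52–30 kPa: Δp = 220 hPa = 22000 Pa, q̄ = 0.00108 kg/kg → 0.00108 × 22000 / 9.8 = 2.42 mm
PW = 27.14 + 12.20 + 1.81 + 2.42 = 43.57 ≈ 43.6 mm.
Rainfall = ε × PW = 0.2 × 43.6 = 8.7 mm.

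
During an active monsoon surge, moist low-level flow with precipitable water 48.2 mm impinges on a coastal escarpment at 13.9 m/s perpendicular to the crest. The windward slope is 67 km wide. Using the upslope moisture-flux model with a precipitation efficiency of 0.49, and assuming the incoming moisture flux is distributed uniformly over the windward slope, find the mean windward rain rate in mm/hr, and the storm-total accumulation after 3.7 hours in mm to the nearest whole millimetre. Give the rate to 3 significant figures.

R ≈ 17.6 mm/hr; total ≈ 65 mm

Incoming column moisture flux per unit ridge length: F = V × PW = 13.9 × 48.2 = 669.98 mm·m/s.
Spread over the 67 km slope with efficiency ε = 0.49: R = ε·F/W = 0.49 × 669.98 / 67000 m = 4.900e-03 mm/s.
R = 4.900e-03 × 3600 = 17.6 mm/hr.
Over 3.7 h: total = 17.6 × 3.7 = 65.12 ≈ 65 mm.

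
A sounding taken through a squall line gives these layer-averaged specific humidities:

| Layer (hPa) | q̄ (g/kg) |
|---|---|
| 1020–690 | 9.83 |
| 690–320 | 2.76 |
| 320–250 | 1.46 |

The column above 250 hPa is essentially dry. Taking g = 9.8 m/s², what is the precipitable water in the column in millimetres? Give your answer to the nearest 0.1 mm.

PW ≈ 44.6 mm

Precipitable water is the column-integrated vapour mass per unit area: PW = (1/g) Σ q̄ Δp, with q in kg/kg and Δp in Pa (1 kg/m² of water = 1 mm).
Layer 1020–690 hPa: Δp = 330 hPa = 33000 Pa, q̄ = 0.00983 kg/kg → 0.00983 × 33000 / 9.8 = 33.10 mm
Layer 690–320 hPa: Δp = 370 hPa = 37000 Pa, q̄ = 0.00276 kg/kg → 0.00276 × 37000 / 9.8 = 10.42 mm
Layer 320–250 hPa: Δp = 70 hPa = 7000 Pa, q̄ = 0.00146 kg/kg → 0.00146 × 7000 / 9.8 = 1.04 mm
PW = 33.10 + 10.42 + 1.04 = 44.56 ≈ 44.6 mm.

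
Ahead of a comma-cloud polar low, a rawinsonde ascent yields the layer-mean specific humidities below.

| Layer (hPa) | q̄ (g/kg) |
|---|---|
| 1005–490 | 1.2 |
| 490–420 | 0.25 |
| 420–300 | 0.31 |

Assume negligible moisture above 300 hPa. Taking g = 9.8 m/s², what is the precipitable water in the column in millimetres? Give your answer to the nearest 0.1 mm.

Precipitable water is the column-integrated vapour mass per unit area: PW = (1/g) Σ q̄ Δp, with q in kg/kg and Δp in Pa (1 kg/m² of water = 1 mm).
Layer 1005–490 hPa: Δp = 515 hPa = 51500 Pa, q̄ = 0.0012 kg/kg → 0.0012 × 51500 / 9.8 = 6.31 mm
Layer 490–420 hPa: Δp = 70 hPa = 7000 Pa, q̄ = 0.00025 kg/kg → 0.00025 × 7000 / 9.8 = 0.18 mm
Layer 420–300 hPa: Δp = 120 hPa = 12000 Pa, q̄ = 0.00031 kg/kg → 0.00031 × 12000 / 9.8 = 0.38 mm
PW = 6.31 + 0.18 + 0.38 = 6.87 ≈ 6.9 mm.

PW ≈ 6.9 mm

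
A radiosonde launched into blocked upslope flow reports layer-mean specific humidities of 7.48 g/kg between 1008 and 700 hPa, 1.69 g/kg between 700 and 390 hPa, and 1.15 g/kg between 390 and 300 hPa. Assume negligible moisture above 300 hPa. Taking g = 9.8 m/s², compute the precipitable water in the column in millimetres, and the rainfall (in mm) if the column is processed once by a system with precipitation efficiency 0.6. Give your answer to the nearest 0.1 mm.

Precipitable water is the column-integrated vapour mass per unit area: PW = (1/g) Σ q̄ Δp, with q in kg/kg and Δp in Pa (1 kg/m² of water = 1 mm).
Layer 1008–700 hPa: Δp = 308 hPa = 30800 Pa, q̄ = 0.00748 kg/kg → 0.00748 × 30800 / 9.8 = 23.51 mm
Layer 700–390 hPa: Δp = 310 hPa = 31000 Pa, q̄ = 0.00169 kg/kg → 0.00169 × 31000 / 9.8 = 5.35 mm
Layer 390–300 hPa: Δp = 90 hPa = 9000 Pa, q̄ = 0.00115 kg/kg → 0.00115 × 9000 / 9.8 = 1.06 mm
PW = 23.51 + 5.35 + 1.06 = 29.92 ≈ 29.9 mm.
Rainfall = ε × PW = 0.6 × 29.9 = 17.9 mm.

PW ≈ 29.9 mm; rainfall ≈ 17.9 mm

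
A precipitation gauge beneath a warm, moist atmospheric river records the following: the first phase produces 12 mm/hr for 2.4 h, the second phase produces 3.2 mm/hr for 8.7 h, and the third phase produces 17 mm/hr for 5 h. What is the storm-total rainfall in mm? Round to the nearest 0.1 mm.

Total = Σ Rᵢ Δtᵢ = 12 × 2.4 + 3.2 × 8.7 + 17 × 5
      = 28.8 + 27.84 + 85 = 141.6 mm.

total ≈ 141.6 mm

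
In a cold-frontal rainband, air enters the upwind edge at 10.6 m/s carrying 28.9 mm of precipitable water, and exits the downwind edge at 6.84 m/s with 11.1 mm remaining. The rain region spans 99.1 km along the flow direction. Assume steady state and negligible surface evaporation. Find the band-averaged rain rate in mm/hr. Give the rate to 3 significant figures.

Column moisture flux per unit crosswind length is F = V × PW.
Inflow: F_in = 10.6 × 28.9 = 306.34 mm·m/s
Outflow: F_out = 6.84 × 11.1 = 75.924 mm·m/s
Steady-state rate R = (F_in − F_out)/L = (306.34 − 75.924) / 99100 m = 2.325e-03 mm/s.
R = 2.325e-03 × 3600 = 8.37 mm/hr.

R ≈ 8.37 mm/hr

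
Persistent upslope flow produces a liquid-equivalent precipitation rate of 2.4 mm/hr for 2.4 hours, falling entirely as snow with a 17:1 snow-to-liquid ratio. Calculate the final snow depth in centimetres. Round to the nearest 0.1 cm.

Liquid-equivalent depth = 2.4 × 2.4 = 5.76 mm.
Snow depth = 5.76 mm × 17 = 97.92 mm = 9.8 cm.

snow depth ≈ 9.8 cm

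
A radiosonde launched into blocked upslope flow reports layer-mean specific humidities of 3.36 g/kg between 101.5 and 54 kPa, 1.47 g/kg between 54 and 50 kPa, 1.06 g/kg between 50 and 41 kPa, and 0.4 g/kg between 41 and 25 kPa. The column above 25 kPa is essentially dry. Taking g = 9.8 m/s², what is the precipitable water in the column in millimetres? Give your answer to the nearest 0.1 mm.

Precipitable water is the column-integrated vapour mass per unit area: PW = (1/g) Σ q̄ Δp, with q in kg/kg and Δp in Pa (1 kg/m² of water = 1 mm).
Layer 101.5–54 kPa: Δp = 475 hPa = 47500 Pa, q̄ = 0.00336 kg/kg → 0.00336 × 47500 / 9.8 = 16.29 mm
Layer 54–50 kPa: Δp = 40 hPa = 4000 Pa, q̄ = 0.00147 kg/kg → 0.00147 × 4000 / 9.8 = 0.60 mm
Layer 50–41 kPa: Δp = 90 hPa = 9000 Pa, q̄ = 0.00106 kg/kg → 0.00106 × 9000 / 9.8 = 0.97 mm
Layer 41–25 kPa: Δp = 160 hPa = 16000 Pa, q̄ = 0.0004 kg/kg → 0.0004 × 16000 / 9.8 = 0.65 mm
PW = 16.29 + 0.60 + 0.97 + 0.65 = 18.51 ≈ 18.5 mm.

PW ≈ 18.5 mm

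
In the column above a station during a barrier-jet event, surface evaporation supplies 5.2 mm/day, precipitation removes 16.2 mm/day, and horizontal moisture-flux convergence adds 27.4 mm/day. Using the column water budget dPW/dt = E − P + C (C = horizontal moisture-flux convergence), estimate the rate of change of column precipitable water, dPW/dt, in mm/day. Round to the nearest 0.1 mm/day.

dPW/dt = E − P + C = 5.2 − 16.2 + (27.4) = 16.4 mm/day.

dPW/dt ≈ 16.4 mm/day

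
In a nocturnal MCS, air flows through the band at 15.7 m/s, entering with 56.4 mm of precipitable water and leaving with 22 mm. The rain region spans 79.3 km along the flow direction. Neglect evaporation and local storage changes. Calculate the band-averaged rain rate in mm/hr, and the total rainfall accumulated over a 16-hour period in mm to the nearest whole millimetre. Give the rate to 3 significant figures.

R ≈ 24.5 mm/hr; total ≈ 392 mm

Column moisture flux per unit crosswind length is F = V × PW.
Inflow: F_in = 15.7 × 56.4 = 885.48 mm·m/s
Outflow: F_out = 15.7 × 22 = 345.4 mm·m/s
Steady-state rate R = (F_in − F_out)/L = (885.48 − 345.4) / 79300 m = 6.811e-03 mm/s.
R = 6.811e-03 × 3600 = 24.5 mm/hr.
Over 16 h: total = 24.5 × 16 = 392 mm.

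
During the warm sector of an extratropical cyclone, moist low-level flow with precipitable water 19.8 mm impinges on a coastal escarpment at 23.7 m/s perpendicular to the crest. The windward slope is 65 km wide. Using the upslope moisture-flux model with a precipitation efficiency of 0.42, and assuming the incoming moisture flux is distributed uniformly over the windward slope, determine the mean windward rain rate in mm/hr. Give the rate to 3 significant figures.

Incoming column moisture flux per unit ridge length: F = V × PW = 23.7 × 19.8 = 469.26 mm·m/s.
Spread over the 65 km slope with efficiency ε = 0.42: R = ε·F/W = 0.42 × 469.26 / 65000 m = 3.032e-03 mm/s.
R = 3.032e-03 × 3600 = 10.9 mm/hr.

R ≈ 10.9 mm/hr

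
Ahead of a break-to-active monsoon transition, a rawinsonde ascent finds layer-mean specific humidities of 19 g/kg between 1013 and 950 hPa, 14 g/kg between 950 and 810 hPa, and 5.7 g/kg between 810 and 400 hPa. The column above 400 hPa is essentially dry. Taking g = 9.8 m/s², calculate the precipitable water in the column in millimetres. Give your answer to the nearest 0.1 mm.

Precipitable water is the column-integrated vapour mass per unit area: PW = (1/g) Σ q̄ Δp, with q in kg/kg and Δp in Pa (1 kg/m² of water = 1 mm).
Layer 1013–950 hPa: Δp = 63 hPa = 6300 Pa, q̄ = 0.019 kg/kg → 0.019 × 6300 / 9.8 = 12.21 mm
Layer 950–810 hPa: Δp = 140 hPa = 14000 Pa, q̄ = 0.014 kg/kg → 0.014 × 14000 / 9.8 = 20.00 mm
Layer 810–400 hPa: Δp = 410 hPa = 41000 Pa, q̄ = 0.0057 kg/kg → 0.0057 × 41000 / 9.8 = 23.85 mm
PW = 12.21 + 20.00 + 23.85 = 56.06 ≈ 56.1 mm.

PW ≈ 56.1 mm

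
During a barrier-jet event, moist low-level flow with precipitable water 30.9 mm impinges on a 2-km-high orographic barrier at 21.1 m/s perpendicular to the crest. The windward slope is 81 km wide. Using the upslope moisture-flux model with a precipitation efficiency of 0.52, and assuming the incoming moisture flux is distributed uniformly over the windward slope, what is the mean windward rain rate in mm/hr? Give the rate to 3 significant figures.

Incoming column moisture flux per unit ridge length: F = V × PW = 21.1 × 30.9 = 651.99 mm·m/s.
Spread over the 81 km slope with efficiency ε = 0.52: R = ε·F/W = 0.52 × 651.99 / 81000 m = 4.186e-03 mm/s.
R = 4.186e-03 × 3600 = 15.1 mm/hr.

R ≈ 15.1 mm/hr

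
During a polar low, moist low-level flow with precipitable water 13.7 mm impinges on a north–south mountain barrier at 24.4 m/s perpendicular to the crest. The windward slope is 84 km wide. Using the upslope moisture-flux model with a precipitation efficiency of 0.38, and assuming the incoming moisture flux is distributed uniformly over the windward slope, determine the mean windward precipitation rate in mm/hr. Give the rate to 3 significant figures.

Incoming column moisture flux per unit ridge length: F = V × PW = 24.4 × 13.7 = 334.28 mm·m/s.
Spread over the 84 km slope with efficiency ε = 0.38: R = ε·F/W = 0.38 × 334.28 / 84000 m = 1.512e-03 mm/s.
R = 1.512e-03 × 3600 = 5.44 mm/hr.

R ≈ 5.44 mm/hr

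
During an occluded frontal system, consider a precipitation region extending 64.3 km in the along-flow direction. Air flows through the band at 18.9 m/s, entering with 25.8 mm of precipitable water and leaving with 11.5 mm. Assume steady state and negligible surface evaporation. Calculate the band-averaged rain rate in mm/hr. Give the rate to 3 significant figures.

R ≈ 15.1 mm/hr

Column moisture flux per unit crosswind length is F = V × PW.
Inflow: F_in = 18.9 × 25.8 = 487.62 mm·m/s
Outflow: F_out = 18.9 × 11.5 = 217.35 mm·m/s
Steady-state rate R = (F_in − F_out)/L = (487.62 − 217.35) / 64300 m = 4.203e-03 mm/s.
R = 4.203e-03 × 3600 = 15.1 mm/hr.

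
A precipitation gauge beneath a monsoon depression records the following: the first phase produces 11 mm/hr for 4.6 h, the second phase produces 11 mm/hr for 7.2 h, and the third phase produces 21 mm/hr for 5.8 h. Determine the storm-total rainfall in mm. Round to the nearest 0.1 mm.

Total = Σ Rᵢ Δtᵢ = 11 × 4.6 + 11 × 7.2 + 21 × 5.8
      = 50.6 + 79.2 + 121.8 = 251.6 mm.

total ≈ 251.6 mm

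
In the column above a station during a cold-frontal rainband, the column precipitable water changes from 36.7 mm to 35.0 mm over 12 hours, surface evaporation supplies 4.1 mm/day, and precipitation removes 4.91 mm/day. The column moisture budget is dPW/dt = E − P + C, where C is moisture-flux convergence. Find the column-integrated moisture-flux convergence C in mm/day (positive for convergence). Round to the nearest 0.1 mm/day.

C ≈ -2.6 mm/day

dPW/dt = (35.0 − 36.7) mm / (12/24 day) = -3.400 mm/day.
C = dPW/dt − E + P = (-3.400) − 4.1 + 4.91 = -2.6 mm/day.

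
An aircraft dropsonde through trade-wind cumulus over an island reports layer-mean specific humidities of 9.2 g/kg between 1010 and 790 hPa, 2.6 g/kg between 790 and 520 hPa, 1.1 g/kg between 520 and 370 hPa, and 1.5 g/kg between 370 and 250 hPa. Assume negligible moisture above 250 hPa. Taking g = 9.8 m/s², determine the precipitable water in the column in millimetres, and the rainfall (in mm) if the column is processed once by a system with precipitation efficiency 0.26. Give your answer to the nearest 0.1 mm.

PW ≈ 31.3 mm; rainfall ≈ 8.1 mm

Precipitable water is the column-integrated vapour mass per unit area: PW = (1/g) Σ q̄ Δp, with q in kg/kg and Δp in Pa (1 kg/m² of water = 1 mm).
Layer 1010–790 hPa: Δp = 220 hPa = 22000 Pa, q̄ = 0.0092 kg/kg → 0.0092 × 22000 / 9.8 = 20.65 mm
Layer 790–520 hPa: Δp = 270 hPa = 27000 Pa, q̄ = 0.0026 kg/kg → 0.0026 × 27000 / 9.8 = 7.16 mm
Layer 520–370 hPa: Δp = 150 hPa = 15000 Pa, q̄ = 0.0011 kg/kg → 0.0011 × 15000 / 9.8 = 1.68 mm
Layer 370–250 hPa: Δp = 120 hPa = 12000 Pa, q̄ = 0.0015 kg/kg → 0.0015 × 12000 / 9.8 = 1.84 mm
PW = 20.65 + 7.16 + 1.68 + 1.84 = 31.33 ≈ 31.3 mm.
Rainfall = ε × PW = 0.26 × 31.3 = 8.1 mm.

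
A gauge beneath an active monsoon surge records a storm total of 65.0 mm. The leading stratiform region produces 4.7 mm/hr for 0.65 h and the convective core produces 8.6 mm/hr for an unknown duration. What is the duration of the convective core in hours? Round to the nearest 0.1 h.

Known phases: 4.7 × 0.65 = 3.055 mm.
Remaining depth = 65.0 − 3.055 = 61.945 mm.
Duration = 61.945 / 8.6 = 7.2 h.

duration ≈ 7.2 h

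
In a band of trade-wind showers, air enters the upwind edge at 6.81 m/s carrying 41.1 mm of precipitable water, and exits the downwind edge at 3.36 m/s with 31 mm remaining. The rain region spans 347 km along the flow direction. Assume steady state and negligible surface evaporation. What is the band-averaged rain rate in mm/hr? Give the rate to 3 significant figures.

Column moisture flux per unit crosswind length is F = V × PW.
Inflow: F_in = 6.81 × 41.1 = 279.891 mm·m/s
Outflow: F_out = 3.36 × 31 = 104.16 mm·m/s
Steady-state rate R = (F_in − F_out)/L = (279.891 − 104.16) / 347000 m = 5.064e-04 mm/s.
R = 5.064e-04 × 3600 = 1.82 mm/hr.

R ≈ 1.82 mm/hr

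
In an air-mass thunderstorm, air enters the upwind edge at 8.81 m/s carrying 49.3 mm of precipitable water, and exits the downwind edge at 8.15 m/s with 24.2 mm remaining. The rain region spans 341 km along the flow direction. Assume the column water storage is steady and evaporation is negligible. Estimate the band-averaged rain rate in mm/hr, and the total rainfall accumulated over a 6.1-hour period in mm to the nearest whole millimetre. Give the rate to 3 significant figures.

Column moisture flux per unit crosswind length is F = V × PW.
Inflow: F_in = 8.81 × 49.3 = 434.333 mm·m/s
Outflow: F_out = 8.15 × 24.2 = 197.23 mm·m/s
Steady-state rate R = (F_in − F_out)/L = (434.333 − 197.23) / 341000 m = 6.953e-04 mm/s.
R = 6.953e-04 × 3600 = 2.50 mm/hr.
Over 6.1 h: total = 2.50 × 6.1 = 15.25 ≈ 15 mm.

R ≈ 2.50 mm/hr; total ≈ 15 mm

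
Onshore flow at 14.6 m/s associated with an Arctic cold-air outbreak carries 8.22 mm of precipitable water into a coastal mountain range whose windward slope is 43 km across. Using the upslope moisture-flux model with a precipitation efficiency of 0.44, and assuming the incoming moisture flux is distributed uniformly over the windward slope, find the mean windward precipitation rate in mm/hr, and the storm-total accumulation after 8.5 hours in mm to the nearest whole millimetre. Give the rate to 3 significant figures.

Incoming column moisture flux per unit ridge length: F = V × PW = 14.6 × 8.22 = 120.012 mm·m/s.
Spread over the 43 km slope with efficiency ε = 0.44: R = ε·F/W = 0.44 × 120.012 / 43000 m = 1.228e-03 mm/s.
R = 1.228e-03 × 3600 = 4.42 mm/hr.
Over 8.5 h: total = 4.42 × 8.5 = 37.57 ≈ 38 mm.

R ≈ 4.42 mm/hr; total ≈ 38 mm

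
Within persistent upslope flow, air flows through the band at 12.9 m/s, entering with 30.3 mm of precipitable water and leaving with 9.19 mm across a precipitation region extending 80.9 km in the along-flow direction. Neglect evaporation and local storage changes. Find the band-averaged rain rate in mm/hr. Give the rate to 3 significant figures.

R ≈ 12.1 mm/hr

Column moisture flux per unit crosswind length is F = V × PW.
Inflow: F_in = 12.9 × 30.3 = 390.87 mm·m/s
Outflow: F_out = 12.9 × 9.19 = 118.551 mm·m/s
Steady-state rate R = (F_in − F_out)/L = (390.87 − 118.551) / 80900 m = 3.366e-03 mm/s.
R = 3.366e-03 × 3600 = 12.1 mm/hr.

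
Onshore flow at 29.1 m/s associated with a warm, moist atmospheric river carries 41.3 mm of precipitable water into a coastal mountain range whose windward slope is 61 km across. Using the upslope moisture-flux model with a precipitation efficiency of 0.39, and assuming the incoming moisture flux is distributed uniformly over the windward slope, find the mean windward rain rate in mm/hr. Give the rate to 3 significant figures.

Incoming column moisture flux per unit ridge length: F = V × PW = 29.1 × 41.3 = 1201.83 mm·m/s.
Spread over the 61 km slope with efficiency ε = 0.39: R = ε·F/W = 0.39 × 1201.83 / 61000 m = 7.684e-03 mm/s.
R = 7.684e-03 × 3600 = 27.7 mm/hr.

R ≈ 27.7 mm/hr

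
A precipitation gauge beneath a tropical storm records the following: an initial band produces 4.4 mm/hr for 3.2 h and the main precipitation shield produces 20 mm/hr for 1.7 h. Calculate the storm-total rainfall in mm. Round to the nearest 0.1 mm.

Total = Σ Rᵢ Δtᵢ = 4.4 × 3.2 + 20 × 1.7
      = 14.08 + 34 = 48.1 mm.

total ≈ 48.1 mm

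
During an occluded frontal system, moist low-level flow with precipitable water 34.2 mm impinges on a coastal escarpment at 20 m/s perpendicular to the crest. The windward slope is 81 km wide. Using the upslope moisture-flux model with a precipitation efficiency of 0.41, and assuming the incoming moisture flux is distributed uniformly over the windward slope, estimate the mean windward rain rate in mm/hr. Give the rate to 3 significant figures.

Incoming column moisture flux per unit ridge length: F = V × PW = 20 × 34.2 = 684 mm·m/s.
Spread over the 81 km slope with efficiency ε = 0.41: R = ε·F/W = 0.41 × 684 / 81000 m = 3.462e-03 mm/s.
R = 3.462e-03 × 3600 = 12.5 mm/hr.

R ≈ 12.5 mm/hr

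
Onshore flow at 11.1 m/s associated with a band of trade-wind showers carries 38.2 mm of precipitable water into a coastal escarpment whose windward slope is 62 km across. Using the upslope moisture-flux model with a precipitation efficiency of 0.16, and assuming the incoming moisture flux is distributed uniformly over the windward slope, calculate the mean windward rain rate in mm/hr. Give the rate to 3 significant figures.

R ≈ 3.94 mm/hr

Incoming column moisture flux per unit ridge length: F = V × PW = 11.1 × 38.2 = 424.02 mm·m/s.
Spread over the 62 km slope with efficiency ε = 0.16: R = ε·F/W = 0.16 × 424.02 / 62000 m = 1.094e-03 mm/s.
R = 1.094e-03 × 3600 = 3.94 mm/hr.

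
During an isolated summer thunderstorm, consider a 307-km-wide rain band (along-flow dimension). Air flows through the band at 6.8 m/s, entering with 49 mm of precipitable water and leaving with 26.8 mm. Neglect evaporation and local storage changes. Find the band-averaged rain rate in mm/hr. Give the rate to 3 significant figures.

Column moisture flux per unit crosswind length is F = V × PW.
Inflow: F_in = 6.8 × 49 = 333.2 mm·m/s
Outflow: F_out = 6.8 × 26.8 = 182.24 mm·m/s
Steady-state rate R = (F_in − F_out)/L = (333.2 − 182.24) / 307000 m = 4.917e-04 mm/s.
R = 4.917e-04 × 3600 = 1.77 mm/hr.

R ≈ 1.77 mm/hr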